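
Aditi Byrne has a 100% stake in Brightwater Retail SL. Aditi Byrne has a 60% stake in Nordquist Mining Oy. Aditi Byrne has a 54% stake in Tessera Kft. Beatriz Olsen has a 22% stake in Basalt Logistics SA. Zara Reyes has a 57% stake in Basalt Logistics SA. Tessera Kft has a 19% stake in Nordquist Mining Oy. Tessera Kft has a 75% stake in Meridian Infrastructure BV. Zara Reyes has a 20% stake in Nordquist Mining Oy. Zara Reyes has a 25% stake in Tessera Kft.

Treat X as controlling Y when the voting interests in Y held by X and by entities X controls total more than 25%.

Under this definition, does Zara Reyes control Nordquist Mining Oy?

Zara holds 57% of Basalt, so Zara controls Basalt.
In Nordquist, Zara's side holds only 20%, not > 25%.
So Zara does not control Nordquist.

No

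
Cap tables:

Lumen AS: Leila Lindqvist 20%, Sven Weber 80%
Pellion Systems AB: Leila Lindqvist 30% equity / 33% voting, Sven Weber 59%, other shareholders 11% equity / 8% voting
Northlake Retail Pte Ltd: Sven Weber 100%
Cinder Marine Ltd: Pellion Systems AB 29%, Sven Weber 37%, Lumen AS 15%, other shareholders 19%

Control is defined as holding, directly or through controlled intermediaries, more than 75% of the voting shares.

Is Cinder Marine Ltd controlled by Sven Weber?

No

Sven holds 80% of Lumen, so Sven controls Lumen.
Sven holds 100% of Northlake, so Sven controls Northlake.
In Cinder, Sven's side holds only 37% + 15% = 52%, not > 75%.
So Sven does not control Cinder.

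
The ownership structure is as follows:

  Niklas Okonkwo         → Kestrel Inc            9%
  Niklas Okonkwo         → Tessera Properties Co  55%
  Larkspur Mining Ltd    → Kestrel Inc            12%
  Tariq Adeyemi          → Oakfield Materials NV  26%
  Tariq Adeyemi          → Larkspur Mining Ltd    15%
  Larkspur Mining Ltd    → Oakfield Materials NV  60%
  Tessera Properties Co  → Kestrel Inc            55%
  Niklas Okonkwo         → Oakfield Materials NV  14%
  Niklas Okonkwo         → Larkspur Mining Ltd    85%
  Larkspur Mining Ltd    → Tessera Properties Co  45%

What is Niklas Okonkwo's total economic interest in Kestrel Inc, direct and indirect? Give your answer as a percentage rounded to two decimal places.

Niklas reaches Kestrel along 4 paths.
Via Larkspur → Tessera: 85% × 45% × 55% = 21.0375%.
Via Tessera: 55% × 55% = 30.25%.
Via Larkspur: 85% × 12% = 10.2%.
Direct stake: 9% = 9%.
Total: 21.0375% + 30.25% + 10.2% + 9% = 70.4875%.
Rounded: 70.49%.

70.49%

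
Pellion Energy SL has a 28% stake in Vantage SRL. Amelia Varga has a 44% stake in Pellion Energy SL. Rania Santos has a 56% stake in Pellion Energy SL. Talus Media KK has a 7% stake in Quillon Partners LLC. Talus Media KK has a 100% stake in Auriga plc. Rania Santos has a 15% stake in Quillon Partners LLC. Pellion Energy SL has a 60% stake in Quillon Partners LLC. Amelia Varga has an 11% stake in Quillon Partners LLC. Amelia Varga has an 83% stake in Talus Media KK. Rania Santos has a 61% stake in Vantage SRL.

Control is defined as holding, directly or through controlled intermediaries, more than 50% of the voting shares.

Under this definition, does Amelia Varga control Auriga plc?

Yes

Amelia holds 83% of Talus, so Amelia controls Talus.
Talus holds 100% of Auriga, so Amelia controls Auriga.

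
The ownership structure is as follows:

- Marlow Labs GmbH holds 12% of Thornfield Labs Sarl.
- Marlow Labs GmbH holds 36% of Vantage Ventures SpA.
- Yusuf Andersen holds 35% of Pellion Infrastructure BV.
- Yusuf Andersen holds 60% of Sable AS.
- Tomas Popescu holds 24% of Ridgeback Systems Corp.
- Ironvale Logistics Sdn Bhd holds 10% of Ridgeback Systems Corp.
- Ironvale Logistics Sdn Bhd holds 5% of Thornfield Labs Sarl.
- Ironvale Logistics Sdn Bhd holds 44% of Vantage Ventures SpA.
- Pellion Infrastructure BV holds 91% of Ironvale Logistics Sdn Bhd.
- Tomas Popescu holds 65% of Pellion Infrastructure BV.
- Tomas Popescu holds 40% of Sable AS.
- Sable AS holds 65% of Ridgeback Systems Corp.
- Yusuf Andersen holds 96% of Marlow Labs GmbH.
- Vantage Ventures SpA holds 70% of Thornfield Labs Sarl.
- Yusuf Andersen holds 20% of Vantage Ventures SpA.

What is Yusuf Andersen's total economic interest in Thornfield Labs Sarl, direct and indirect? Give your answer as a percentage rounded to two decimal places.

Yusuf reaches Thornfield along 5 paths.
Via Marlow: 96% × 12% = 11.52%.
Via Pellion → Ironvale: 35% × 91% × 5% = 1.5925%.
Via Vantage: 20% × 70% = 14%.
Via Pellion → Ironvale → Vantage: 35% × 91% × 44% × 70% = 9.8098%.
Via Marlow → Vantage: 96% × 36% × 70% = 24.192%.
Total: 11.52% + 1.5925% + 14% + 9.8098% + 24.192% = 61.1143%.
Rounded: 61.11%.

61.11%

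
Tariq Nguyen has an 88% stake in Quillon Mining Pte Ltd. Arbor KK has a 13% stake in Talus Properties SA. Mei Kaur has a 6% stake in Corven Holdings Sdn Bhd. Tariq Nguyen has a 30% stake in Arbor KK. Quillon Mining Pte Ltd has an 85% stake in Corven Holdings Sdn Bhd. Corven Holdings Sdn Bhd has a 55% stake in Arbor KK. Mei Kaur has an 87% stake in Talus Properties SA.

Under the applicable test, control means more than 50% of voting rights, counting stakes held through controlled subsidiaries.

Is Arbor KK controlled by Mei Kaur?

No

Mei holds 87% of Talus, so Mei controls Talus.
Neither Mei nor any entity Mei controls holds any voting interest in Arbor.
So Mei does not control Arbor.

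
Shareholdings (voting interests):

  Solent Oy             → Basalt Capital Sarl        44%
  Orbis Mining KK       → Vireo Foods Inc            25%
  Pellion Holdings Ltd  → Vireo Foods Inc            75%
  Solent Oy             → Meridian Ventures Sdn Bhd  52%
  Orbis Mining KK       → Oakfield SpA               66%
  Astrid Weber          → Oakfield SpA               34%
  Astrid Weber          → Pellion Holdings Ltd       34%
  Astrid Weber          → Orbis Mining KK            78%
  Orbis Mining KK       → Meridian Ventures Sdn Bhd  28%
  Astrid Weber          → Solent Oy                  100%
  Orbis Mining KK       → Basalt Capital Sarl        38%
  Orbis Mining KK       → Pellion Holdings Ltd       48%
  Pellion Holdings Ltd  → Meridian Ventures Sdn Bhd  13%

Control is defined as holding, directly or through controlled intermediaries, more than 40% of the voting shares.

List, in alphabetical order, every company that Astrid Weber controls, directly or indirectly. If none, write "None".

Basalt Capital Sarl, Meridian Ventures Sdn Bhd, Oakfield SpA, Orbis Mining KK, Pellion Holdings Ltd, Solent Oy, Vireo Foods Inc

Astrid holds 100% of Solent, so Astrid controls Solent.
Astrid holds 78% of Orbis, so Astrid controls Orbis.
Orbis and Astrid together hold 48% + 34% = 82% of Pellion, so Astrid controls Pellion.
Orbis and Astrid together hold 66% + 34% = 100% of Oakfield, so Astrid controls Oakfield.
Orbis and Solent together hold 38% + 44% = 82% of Basalt, so Astrid controls Basalt.
Orbis and Pellion together hold 25% + 75% = 100% of Vireo, so Astrid controls Vireo.
Pellion and Solent and Orbis together hold 13% + 52% + 28% = 93% of Meridian, so Astrid controls Meridian.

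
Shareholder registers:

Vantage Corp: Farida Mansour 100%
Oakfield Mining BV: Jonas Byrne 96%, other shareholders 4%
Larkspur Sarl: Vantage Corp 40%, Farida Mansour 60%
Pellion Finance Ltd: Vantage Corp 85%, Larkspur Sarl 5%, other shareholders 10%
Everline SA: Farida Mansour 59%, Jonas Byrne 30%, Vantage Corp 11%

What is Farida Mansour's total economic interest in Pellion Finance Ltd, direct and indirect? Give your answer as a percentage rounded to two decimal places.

90.00%

Farida reaches Pellion along 3 paths.
Via Vantage: 100% × 85% = 85%.
Via Vantage → Larkspur: 100% × 40% × 5% = 2%.
Via Larkspur: 60% × 5% = 3%.
Total: 85% + 2% + 3% = 90%.
Rounded: 90.00%.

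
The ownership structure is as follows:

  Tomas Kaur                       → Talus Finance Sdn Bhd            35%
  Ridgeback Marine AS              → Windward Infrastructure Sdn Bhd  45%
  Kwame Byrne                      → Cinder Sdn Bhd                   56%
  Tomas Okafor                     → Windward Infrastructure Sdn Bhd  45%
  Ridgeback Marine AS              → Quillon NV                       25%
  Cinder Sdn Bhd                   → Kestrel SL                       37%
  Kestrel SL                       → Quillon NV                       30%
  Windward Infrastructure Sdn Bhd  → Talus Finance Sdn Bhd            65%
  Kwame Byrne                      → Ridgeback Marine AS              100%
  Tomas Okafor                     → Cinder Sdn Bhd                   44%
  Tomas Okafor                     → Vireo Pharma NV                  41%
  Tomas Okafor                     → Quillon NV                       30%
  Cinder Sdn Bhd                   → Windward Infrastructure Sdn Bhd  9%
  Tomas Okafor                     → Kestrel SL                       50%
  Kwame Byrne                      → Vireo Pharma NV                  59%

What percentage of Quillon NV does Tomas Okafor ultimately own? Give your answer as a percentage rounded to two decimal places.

49.88%

Tomas Okafor reaches Quillon along 3 paths.
Via Kestrel: 50% × 30% = 15%.
Via Cinder → Kestrel: 44% × 37% × 30% = 4.884%.
Direct stake: 30% = 30%.
Total: 15% + 4.884% + 30% = 49.884%.
Rounded: 49.88%.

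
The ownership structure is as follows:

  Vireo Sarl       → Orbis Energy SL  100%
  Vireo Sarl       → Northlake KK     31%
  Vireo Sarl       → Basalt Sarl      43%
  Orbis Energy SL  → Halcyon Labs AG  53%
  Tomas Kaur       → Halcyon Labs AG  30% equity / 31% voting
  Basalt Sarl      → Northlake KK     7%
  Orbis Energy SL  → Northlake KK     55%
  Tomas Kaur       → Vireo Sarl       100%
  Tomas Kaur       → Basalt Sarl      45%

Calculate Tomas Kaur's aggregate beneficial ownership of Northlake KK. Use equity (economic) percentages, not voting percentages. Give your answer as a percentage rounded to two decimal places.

92.16%

Tomas reaches Northlake along 4 paths.
Via Vireo → Orbis: 100% × 100% × 55% = 55%.
Via Vireo: 100% × 31% = 31%.
Via Basalt: 45% × 7% = 3.15%.
Via Vireo → Basalt: 100% × 43% × 7% = 3.01%.
Total: 55% + 31% + 3.15% + 3.01% = 92.16%.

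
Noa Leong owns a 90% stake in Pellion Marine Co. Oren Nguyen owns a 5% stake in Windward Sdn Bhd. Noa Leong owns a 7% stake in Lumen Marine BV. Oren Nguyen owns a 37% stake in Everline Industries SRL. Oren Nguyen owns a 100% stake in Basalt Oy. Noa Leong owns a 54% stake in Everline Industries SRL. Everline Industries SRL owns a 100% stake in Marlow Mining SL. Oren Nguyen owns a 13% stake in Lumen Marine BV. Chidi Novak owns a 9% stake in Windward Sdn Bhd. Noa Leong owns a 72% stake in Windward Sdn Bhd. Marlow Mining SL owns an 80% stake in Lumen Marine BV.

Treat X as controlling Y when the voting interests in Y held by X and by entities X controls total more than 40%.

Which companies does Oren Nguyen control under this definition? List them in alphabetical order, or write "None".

Basalt Oy

Oren holds 100% of Basalt, so Oren controls Basalt.
No other company's threshold is met.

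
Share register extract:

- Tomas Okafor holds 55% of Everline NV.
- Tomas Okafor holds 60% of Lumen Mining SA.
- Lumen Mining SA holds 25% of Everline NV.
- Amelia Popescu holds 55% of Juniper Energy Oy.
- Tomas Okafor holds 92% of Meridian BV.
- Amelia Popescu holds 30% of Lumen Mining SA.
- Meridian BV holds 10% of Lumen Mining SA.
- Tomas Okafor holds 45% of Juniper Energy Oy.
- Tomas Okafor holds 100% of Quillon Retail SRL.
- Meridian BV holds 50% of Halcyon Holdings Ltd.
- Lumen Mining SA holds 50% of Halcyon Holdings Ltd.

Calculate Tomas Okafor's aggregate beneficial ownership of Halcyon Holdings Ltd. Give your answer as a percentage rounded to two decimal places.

80.60%

Tomas reaches Halcyon along 3 paths.
Via Meridian: 92% × 50% = 46%.
Via Lumen: 60% × 50% = 30%.
Via Meridian → Lumen: 92% × 10% × 50% = 4.6%.
Total: 46% + 30% + 4.6% = 80.6%.
Rounded: 80.60%.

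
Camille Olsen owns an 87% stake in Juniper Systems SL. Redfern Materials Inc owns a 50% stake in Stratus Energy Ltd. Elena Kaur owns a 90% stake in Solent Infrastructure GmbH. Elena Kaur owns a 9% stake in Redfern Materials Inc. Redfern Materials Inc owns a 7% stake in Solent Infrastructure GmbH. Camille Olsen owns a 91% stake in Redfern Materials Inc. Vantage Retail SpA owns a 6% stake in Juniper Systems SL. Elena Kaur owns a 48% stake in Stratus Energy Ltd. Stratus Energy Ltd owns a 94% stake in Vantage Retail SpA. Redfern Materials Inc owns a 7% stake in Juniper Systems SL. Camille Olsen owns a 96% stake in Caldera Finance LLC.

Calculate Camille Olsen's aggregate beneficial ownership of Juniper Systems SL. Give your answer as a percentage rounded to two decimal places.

95.94%

Camille reaches Juniper along 3 paths.
Direct stake: 87% = 87%.
Via Redfern: 91% × 7% = 6.37%.
Via Redfern → Stratus → Vantage: 91% × 50% × 94% × 6% = 2.5662%.
Total: 87% + 6.37% + 2.5662% = 95.9362%.
Rounded: 95.94%.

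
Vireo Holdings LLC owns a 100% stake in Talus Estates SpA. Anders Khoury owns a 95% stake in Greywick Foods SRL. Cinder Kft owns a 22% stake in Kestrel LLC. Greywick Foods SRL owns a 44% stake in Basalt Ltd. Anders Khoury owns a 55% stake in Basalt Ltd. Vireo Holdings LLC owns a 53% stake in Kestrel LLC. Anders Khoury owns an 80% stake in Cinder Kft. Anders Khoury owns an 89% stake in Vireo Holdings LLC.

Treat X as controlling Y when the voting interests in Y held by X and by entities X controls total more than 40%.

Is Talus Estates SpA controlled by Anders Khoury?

Yes

Anders holds 89% of Vireo, so Anders controls Vireo.
Vireo holds 100% of Talus, so Anders controls Talus.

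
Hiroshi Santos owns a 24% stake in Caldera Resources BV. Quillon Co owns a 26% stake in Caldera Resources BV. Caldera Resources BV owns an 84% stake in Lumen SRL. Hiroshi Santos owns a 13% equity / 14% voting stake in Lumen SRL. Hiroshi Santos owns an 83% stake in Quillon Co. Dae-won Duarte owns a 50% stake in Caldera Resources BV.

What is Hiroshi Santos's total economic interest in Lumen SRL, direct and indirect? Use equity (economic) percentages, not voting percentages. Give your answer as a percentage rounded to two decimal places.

Hiroshi reaches Lumen along 3 paths.
Direct stake: 13% = 13%.
Via Quillon → Caldera: 83% × 26% × 84% = 18.1272%.
Via Caldera: 24% × 84% = 20.16%.
Total: 13% + 18.1272% + 20.16% = 51.2872%.
Rounded: 51.29%.

51.29%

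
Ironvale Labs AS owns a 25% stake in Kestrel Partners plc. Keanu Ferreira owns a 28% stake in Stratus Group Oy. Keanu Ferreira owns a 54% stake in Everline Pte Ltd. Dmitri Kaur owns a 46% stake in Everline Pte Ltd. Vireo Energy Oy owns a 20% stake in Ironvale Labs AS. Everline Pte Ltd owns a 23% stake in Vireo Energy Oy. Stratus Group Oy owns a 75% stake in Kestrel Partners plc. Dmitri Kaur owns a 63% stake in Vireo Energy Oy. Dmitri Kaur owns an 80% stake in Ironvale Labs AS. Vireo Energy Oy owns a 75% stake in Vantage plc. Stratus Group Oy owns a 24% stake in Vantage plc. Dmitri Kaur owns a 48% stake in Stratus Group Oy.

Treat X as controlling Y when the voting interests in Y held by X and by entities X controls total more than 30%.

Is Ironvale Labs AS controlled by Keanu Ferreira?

Keanu holds 54% of Everline, so Keanu controls Everline.
Neither Keanu nor any entity Keanu controls holds any voting interest in Ironvale.
So Keanu does not control Ironvale.

No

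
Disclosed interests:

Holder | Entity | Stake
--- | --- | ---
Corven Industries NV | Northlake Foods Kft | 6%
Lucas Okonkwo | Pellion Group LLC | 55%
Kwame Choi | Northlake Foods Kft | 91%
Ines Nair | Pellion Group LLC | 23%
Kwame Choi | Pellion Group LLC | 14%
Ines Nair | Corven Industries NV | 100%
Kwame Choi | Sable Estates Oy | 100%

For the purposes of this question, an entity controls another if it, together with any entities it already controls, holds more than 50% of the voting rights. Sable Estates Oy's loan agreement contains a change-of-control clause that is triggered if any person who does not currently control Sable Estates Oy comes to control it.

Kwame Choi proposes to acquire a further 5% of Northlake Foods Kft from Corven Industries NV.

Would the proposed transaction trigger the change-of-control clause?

No

The purchase adds only to Kwame's holdings (Corven's stake shrinks), so Kwame is the only person who could newly come to control Sable.
Kwame holds 100% of Sable, so Kwame controls Sable.
So Kwame already controls Sable before the transaction.
After the purchase, Kwame's direct stake in Northlake rises to 91% + 5% = 96%, and Corven's stake falls to 1%.
Kwame controlled Sable already, so this is not a new person acquiring control; every other person's position is unchanged or reduced.
No new person acquires control, so the clause is not triggered.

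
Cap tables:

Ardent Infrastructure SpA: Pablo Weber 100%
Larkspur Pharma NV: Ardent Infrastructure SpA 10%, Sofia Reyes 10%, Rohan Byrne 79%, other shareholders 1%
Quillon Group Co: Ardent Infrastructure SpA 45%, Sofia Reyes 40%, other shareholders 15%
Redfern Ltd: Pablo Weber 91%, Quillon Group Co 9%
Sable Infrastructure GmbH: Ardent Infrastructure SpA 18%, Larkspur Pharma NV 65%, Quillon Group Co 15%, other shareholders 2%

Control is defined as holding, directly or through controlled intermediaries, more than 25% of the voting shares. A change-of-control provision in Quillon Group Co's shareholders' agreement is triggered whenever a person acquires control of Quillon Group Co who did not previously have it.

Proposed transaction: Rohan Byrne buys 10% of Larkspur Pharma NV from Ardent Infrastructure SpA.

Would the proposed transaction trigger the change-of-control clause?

No

The purchase adds only to Rohan's holdings (Ardent's stake shrinks), so Rohan is the only person who could newly come to control Quillon.
Rohan holds 79% of Larkspur, so Rohan controls Larkspur.
Larkspur holds 65% of Sable, so Rohan controls Sable.
Neither Rohan nor any entity Rohan controls holds any voting interest in Quillon.
So before the transaction, Rohan does not control Quillon.
After the purchase, Rohan's direct stake in Larkspur rises to 79% + 10% = 89%, and Ardent's stake falls to 0%.
Rohan holds 89% of Larkspur, so Rohan controls Larkspur.
After the transaction, neither Rohan nor any entity Rohan controls holds a voting interest in Quillon, so Rohan still does not control it.
No new person acquires control, so the clause is not triggered.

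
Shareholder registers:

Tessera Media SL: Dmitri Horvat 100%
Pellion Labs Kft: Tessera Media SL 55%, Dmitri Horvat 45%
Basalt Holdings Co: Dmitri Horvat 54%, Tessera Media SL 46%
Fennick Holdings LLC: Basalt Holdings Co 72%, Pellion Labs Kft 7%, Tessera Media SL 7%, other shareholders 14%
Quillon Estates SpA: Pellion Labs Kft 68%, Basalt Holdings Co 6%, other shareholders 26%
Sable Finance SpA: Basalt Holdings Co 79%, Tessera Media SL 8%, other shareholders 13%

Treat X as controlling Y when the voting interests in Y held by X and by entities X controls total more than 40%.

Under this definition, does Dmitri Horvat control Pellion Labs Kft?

Dmitri holds 100% of Tessera, so Dmitri controls Tessera.
Tessera and Dmitri together hold 55% + 45% = 100% of Pellion, so Dmitri controls Pellion.

Yes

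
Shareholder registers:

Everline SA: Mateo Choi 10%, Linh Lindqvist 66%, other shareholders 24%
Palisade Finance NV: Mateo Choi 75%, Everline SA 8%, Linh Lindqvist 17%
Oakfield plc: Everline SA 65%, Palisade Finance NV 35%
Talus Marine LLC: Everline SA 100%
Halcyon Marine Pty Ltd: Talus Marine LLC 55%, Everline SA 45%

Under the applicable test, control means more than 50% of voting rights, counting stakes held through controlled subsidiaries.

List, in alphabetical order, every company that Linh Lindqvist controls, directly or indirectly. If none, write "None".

Linh holds 66% of Everline, so Linh controls Everline.
Everline holds 65% of Oakfield, so Linh controls Oakfield.
Everline holds 100% of Talus, so Linh controls Talus.
Talus and Everline together hold 55% + 45% = 100% of Halcyon, so Linh controls Halcyon.
No other company's threshold is met.

Everline SA, Halcyon Marine Pty Ltd, Oakfield plc, Talus Marine LLC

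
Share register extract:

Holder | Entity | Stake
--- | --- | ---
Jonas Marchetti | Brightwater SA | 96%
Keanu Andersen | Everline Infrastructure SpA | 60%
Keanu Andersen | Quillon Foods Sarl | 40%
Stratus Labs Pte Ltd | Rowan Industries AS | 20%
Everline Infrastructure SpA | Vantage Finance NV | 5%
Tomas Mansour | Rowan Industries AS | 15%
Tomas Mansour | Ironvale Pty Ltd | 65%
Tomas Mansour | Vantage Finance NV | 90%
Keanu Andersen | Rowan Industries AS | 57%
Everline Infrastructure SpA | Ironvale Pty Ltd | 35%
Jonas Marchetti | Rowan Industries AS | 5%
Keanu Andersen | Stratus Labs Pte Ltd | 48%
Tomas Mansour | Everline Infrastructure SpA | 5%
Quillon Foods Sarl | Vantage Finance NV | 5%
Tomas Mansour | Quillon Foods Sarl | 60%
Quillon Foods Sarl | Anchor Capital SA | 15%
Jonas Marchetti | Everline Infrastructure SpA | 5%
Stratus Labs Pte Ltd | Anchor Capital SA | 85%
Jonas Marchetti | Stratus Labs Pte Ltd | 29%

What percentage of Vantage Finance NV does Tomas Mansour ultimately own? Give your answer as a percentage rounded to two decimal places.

Tomas reaches Vantage along 3 paths.
Direct stake: 90% = 90%.
Via Everline: 5% × 5% = 0.25%.
Via Quillon: 60% × 5% = 3%.
Total: 90% + 0.25% + 3% = 93.25%.

93.25%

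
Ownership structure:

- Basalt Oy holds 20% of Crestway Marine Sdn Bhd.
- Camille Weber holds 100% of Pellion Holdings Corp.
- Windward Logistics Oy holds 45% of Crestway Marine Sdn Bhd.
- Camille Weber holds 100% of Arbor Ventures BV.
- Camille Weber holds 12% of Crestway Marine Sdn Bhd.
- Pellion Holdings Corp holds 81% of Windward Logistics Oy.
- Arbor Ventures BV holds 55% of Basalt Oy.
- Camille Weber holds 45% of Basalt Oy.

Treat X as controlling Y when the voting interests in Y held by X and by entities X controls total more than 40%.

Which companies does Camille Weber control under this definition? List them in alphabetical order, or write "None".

Arbor Ventures BV, Basalt Oy, Crestway Marine Sdn Bhd, Pellion Holdings Corp, Windward Logistics Oy

Camille holds 100% of Pellion, so Camille controls Pellion.
Camille holds 100% of Arbor, so Camille controls Arbor.
Pellion holds 81% of Windward, so Camille controls Windward.
Arbor and Camille together hold 55% + 45% = 100% of Basalt, so Camille controls Basalt.
Camille and Basalt and Windward together hold 12% + 20% + 45% = 77% of Crestway, so Camille controls Crestway.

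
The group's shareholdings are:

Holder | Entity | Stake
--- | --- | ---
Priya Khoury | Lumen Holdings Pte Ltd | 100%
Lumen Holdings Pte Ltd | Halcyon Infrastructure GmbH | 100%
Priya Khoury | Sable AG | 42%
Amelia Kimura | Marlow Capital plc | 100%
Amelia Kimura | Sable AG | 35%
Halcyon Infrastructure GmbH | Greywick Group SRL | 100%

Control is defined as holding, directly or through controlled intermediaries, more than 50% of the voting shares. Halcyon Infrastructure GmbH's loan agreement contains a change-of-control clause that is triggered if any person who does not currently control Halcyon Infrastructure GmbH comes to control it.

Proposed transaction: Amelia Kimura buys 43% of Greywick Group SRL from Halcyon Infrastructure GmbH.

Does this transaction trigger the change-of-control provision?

The purchase adds only to Amelia's holdings (Halcyon's stake shrinks), so Amelia is the only person who could newly come to control Halcyon.
Amelia holds 100% of Marlow, so Amelia controls Marlow.
Neither Amelia nor any entity Amelia controls holds any voting interest in Halcyon.
So before the transaction, Amelia does not control Halcyon.
After the purchase, Amelia holds 43% of Greywick directly, and Halcyon's stake falls to 57%.
Amelia's side now holds 43% of Greywick, not > 50%, so Amelia still does not control Greywick.
After the transaction, neither Amelia nor any entity Amelia controls holds a voting interest in Halcyon, so Amelia still does not control it.
No new person acquires control, so the clause is not triggered.

No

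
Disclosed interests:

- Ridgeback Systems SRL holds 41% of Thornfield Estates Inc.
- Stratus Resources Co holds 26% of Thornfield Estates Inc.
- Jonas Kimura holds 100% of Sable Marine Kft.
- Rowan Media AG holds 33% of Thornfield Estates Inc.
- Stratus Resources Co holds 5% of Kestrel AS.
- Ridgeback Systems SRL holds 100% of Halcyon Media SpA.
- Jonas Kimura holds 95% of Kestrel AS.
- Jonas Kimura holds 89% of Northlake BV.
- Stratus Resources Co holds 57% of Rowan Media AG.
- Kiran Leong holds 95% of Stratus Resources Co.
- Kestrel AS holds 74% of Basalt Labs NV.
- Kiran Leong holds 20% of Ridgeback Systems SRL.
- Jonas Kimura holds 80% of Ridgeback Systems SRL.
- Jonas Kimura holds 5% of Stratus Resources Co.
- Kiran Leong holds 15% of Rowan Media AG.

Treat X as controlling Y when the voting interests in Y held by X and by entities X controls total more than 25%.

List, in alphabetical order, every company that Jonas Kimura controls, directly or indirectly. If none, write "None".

Basalt Labs NV, Halcyon Media SpA, Kestrel AS, Northlake BV, Ridgeback Systems SRL, Sable Marine Kft, Thornfield Estates Inc

Jonas holds 89% of Northlake, so Jonas controls Northlake.
Jonas holds 100% of Sable, so Jonas controls Sable.
Jonas holds 95% of Kestrel, so Jonas controls Kestrel.
Jonas holds 80% of Ridgeback, so Jonas controls Ridgeback.
Ridgeback holds 100% of Halcyon, so Jonas controls Halcyon.
Kestrel holds 74% of Basalt, so Jonas controls Basalt.
Ridgeback holds 41% of Thornfield, so Jonas controls Thornfield.
No other company's threshold is met.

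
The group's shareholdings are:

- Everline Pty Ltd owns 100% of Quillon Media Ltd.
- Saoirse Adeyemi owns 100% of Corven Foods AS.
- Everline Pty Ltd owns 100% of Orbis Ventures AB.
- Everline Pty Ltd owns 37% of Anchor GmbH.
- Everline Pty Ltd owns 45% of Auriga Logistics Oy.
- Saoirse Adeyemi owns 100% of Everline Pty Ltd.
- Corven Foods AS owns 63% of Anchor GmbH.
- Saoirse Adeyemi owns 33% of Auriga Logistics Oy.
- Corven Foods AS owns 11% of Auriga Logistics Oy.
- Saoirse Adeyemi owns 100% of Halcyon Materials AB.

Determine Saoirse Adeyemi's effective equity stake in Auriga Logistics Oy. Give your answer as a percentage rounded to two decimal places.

Saoirse reaches Auriga along 3 paths.
Via Everline: 100% × 45% = 45%.
Direct stake: 33% = 33%.
Via Corven: 100% × 11% = 11%.
Total: 45% + 33% + 11% = 89%.
Rounded: 89.00%.

89.00%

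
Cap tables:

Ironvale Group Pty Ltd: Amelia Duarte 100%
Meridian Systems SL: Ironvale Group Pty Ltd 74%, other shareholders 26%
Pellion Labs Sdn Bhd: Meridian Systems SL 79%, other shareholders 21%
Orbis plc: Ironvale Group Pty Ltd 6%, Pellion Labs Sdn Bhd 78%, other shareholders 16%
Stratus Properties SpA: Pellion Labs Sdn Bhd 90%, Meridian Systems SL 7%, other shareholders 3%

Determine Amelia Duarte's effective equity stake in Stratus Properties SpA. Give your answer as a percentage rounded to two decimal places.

57.79%

Amelia reaches Stratus along 2 paths.
Via Ironvale → Meridian → Pellion: 100% × 74% × 79% × 90% = 52.614%.
Via Ironvale → Meridian: 100% × 74% × 7% = 5.18%.
Total: 52.614% + 5.18% = 57.794%.
Rounded: 57.79%.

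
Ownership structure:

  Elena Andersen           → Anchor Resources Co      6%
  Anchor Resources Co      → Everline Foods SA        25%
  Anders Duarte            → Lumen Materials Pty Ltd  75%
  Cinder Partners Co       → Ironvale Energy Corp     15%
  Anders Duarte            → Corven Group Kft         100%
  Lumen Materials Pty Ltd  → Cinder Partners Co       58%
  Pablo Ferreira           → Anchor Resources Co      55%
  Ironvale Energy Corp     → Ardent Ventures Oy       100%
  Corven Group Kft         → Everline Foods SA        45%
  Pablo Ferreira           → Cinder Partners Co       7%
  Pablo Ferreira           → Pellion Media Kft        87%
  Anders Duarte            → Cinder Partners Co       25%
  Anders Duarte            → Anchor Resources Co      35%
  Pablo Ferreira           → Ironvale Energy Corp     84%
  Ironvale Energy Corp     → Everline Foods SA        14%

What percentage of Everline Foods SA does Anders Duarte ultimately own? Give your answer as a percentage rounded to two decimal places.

Anders reaches Everline along 4 paths.
Via Corven: 100% × 45% = 45%.
Via Cinder → Ironvale: 25% × 15% × 14% = 0.525%.
Via Lumen → Cinder → Ironvale: 75% × 58% × 15% × 14% = 0.9135%.
Via Anchor: 35% × 25% = 8.75%.
Total: 45% + 0.525% + 0.9135% + 8.75% = 55.1885%.
Rounded: 55.19%.

55.19%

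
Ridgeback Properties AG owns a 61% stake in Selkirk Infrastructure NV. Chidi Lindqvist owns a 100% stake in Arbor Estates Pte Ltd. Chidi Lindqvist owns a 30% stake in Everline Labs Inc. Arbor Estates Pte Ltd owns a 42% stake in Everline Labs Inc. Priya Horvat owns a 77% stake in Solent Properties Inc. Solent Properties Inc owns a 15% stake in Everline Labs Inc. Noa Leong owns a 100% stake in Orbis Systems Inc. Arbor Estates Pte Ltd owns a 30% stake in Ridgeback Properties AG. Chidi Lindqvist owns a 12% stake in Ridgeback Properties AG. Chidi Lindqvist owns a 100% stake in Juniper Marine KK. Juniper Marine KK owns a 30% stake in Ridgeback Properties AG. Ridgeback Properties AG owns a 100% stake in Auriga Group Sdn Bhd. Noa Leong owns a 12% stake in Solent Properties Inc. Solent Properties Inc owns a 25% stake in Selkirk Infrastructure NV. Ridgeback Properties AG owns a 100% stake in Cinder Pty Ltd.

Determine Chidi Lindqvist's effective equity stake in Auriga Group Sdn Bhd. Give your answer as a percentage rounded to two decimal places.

72.00%

Chidi reaches Auriga along 3 paths.
Via Juniper → Ridgeback: 100% × 30% × 100% = 30%.
Via Arbor → Ridgeback: 100% × 30% × 100% = 30%.
Via Ridgeback: 12% × 100% = 12%.
Total: 30% + 30% + 12% = 72%.
Rounded: 72.00%.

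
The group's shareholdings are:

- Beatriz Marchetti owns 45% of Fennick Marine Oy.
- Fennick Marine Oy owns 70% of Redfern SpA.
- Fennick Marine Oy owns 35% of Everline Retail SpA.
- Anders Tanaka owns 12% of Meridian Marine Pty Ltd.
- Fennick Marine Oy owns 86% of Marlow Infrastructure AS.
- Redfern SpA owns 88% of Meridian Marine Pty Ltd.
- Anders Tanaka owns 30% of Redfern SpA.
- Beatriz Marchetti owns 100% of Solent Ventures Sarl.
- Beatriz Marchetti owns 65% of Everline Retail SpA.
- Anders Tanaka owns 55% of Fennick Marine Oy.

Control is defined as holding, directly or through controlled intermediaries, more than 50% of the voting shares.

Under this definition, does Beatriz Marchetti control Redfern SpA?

No

Beatriz holds 100% of Solent, so Beatriz controls Solent.
Beatriz holds 65% of Everline, so Beatriz controls Everline.
Neither Beatriz nor any entity Beatriz controls holds any voting interest in Redfern.
So Beatriz does not control Redfern.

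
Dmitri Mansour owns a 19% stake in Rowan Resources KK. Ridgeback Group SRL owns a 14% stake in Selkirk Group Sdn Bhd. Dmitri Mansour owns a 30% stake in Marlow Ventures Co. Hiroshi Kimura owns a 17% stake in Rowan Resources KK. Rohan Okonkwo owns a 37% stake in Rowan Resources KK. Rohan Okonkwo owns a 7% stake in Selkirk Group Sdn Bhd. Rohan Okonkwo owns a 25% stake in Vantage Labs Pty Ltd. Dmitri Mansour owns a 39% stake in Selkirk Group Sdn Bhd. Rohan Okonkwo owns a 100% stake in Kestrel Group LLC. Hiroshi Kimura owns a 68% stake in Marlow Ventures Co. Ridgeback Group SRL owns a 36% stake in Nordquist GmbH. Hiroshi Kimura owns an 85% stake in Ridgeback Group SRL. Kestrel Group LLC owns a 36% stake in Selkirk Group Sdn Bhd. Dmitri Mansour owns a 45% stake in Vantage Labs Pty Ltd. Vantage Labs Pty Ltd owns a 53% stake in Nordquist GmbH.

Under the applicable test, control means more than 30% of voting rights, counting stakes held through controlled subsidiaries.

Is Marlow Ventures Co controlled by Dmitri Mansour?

Dmitri holds 45% of Vantage, so Dmitri controls Vantage.
Dmitri holds 39% of Selkirk, so Dmitri controls Selkirk.
Vantage holds 53% of Nordquist, so Dmitri controls Nordquist.
In Marlow, Dmitri's side holds only 30%, not > 30%.
So Dmitri does not control Marlow.

No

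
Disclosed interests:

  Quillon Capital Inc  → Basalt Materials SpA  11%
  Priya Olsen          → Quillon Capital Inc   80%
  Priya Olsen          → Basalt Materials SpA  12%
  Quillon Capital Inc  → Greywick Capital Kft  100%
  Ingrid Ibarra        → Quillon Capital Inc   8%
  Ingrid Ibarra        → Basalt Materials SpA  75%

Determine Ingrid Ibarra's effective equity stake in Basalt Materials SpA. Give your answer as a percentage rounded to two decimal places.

Ingrid reaches Basalt along 2 paths.
Direct stake: 75% = 75%.
Via Quillon: 8% × 11% = 0.88%.
Total: 75% + 0.88% = 75.88%.

75.88%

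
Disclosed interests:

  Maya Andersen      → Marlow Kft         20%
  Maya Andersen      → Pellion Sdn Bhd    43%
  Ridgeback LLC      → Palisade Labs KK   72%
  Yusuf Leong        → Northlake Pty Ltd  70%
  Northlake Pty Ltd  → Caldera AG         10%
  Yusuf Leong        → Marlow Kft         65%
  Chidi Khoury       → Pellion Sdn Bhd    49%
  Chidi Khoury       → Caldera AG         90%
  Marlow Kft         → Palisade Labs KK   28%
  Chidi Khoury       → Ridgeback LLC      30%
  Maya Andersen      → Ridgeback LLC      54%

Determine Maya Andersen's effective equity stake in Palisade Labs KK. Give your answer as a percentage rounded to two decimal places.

44.48%

Maya reaches Palisade along 2 paths.
Via Ridgeback: 54% × 72% = 38.88%.
Via Marlow: 20% × 28% = 5.6%.
Total: 38.88% + 5.6% = 44.48%.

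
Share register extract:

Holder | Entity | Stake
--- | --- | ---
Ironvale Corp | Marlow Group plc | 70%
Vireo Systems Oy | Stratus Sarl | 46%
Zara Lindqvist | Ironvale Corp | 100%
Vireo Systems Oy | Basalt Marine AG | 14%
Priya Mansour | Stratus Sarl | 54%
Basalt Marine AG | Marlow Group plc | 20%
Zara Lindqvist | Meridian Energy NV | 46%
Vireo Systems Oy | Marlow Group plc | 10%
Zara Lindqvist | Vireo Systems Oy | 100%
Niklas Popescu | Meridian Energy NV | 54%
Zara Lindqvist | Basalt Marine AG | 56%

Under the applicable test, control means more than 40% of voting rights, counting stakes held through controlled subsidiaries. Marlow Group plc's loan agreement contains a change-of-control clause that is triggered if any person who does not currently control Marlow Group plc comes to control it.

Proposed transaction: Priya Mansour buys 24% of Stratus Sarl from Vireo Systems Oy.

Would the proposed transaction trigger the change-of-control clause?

No

The purchase adds only to Priya's holdings (Vireo's stake shrinks), so Priya is the only person who could newly come to control Marlow.
Priya holds 54% of Stratus, so Priya controls Stratus.
Neither Priya nor any entity Priya controls holds any voting interest in Marlow.
So before the transaction, Priya does not control Marlow.
After the purchase, Priya's direct stake in Stratus rises to 54% + 24% = 78%, and Vireo's stake falls to 22%.
Priya holds 78% of Stratus, so Priya controls Stratus.
After the transaction, neither Priya nor any entity Priya controls holds a voting interest in Marlow, so Priya still does not control it.
No new person acquires control, so the clause is not triggered.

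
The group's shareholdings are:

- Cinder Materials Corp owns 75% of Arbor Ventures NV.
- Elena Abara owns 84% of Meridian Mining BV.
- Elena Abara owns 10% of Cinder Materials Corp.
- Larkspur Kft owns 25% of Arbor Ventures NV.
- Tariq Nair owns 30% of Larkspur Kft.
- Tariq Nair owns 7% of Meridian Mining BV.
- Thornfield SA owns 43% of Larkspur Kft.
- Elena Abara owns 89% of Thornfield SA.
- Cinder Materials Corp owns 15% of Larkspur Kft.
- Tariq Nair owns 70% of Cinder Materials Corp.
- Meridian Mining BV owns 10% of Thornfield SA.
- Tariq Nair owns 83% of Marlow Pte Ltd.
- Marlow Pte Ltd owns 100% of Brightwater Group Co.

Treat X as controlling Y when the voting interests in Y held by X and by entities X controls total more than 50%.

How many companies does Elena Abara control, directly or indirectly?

2

Elena holds 84% of Meridian, so Elena controls Meridian.
Meridian and Elena together hold 10% + 89% = 99% of Thornfield, so Elena controls Thornfield.
No other company's threshold is met.
Elena controls 2 companies.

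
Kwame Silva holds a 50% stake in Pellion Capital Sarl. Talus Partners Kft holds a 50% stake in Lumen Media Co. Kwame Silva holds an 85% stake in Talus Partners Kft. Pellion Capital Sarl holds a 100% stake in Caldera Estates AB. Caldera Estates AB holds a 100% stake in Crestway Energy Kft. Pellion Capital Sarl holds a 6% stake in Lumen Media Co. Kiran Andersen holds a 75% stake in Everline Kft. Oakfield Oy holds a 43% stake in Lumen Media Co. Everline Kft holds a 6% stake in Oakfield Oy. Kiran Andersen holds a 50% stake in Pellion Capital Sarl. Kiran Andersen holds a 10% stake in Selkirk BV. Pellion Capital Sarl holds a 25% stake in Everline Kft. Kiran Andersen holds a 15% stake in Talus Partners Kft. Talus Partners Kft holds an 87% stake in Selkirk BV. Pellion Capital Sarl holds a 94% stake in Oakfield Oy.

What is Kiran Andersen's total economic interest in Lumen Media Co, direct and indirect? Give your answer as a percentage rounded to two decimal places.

32.97%

Kiran reaches Lumen along 5 paths.
Via Talus: 15% × 50% = 7.5%.
Via Pellion: 50% × 6% = 3%.
Via Pellion → Oakfield: 50% × 94% × 43% = 20.21%.
Via Everline → Oakfield: 75% × 6% × 43% = 1.935%.
Via Pellion → Everline → Oakfield: 50% × 25% × 6% × 43% = 0.3225%.
Total: 7.5% + 3% + 20.21% + 1.935% + 0.3225% = 32.9675%.
Rounded: 32.97%.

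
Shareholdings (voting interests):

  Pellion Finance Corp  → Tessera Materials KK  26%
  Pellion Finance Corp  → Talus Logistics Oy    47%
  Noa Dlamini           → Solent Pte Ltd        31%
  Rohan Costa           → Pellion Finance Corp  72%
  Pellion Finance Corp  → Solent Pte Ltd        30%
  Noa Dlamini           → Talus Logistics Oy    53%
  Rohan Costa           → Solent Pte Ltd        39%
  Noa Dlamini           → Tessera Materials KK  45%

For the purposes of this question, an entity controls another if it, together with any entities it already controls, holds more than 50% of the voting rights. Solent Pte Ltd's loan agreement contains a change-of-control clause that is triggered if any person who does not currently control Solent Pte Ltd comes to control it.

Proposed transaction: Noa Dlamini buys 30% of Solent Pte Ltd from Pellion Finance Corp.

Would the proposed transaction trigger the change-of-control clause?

Yes

The purchase adds only to Noa's holdings (Pellion's stake shrinks), so Noa is the only person who could newly come to control Solent.
Noa holds 53% of Talus, so Noa controls Talus.
In Solent, Noa's side holds only 31%, not > 50%.
So before the transaction, Noa does not control Solent.
After the purchase, Noa's direct stake in Solent rises to 31% + 30% = 61%, and Pellion's stake falls to 0%.
Noa holds 61% of Solent, so Noa controls Solent.
Noa did not control Solent before and does after, so the clause is triggered.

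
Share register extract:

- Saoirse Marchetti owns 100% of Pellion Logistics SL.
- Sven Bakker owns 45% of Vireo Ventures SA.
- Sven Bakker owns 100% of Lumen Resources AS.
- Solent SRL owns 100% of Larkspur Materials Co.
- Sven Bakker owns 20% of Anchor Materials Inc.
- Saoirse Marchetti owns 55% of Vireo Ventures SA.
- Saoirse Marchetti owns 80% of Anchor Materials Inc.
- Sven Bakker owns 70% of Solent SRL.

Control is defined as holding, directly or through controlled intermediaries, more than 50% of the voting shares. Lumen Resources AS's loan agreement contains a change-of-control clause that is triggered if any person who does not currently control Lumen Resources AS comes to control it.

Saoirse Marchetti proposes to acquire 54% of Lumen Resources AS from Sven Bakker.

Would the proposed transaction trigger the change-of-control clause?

Yes

The purchase adds only to Saoirse's holdings (Sven's stake shrinks), so Saoirse is the only person who could newly come to control Lumen.
Saoirse holds 80% of Anchor, so Saoirse controls Anchor.
Saoirse holds 55% of Vireo, so Saoirse controls Vireo.
Saoirse holds 100% of Pellion, so Saoirse controls Pellion.
Neither Saoirse nor any entity Saoirse controls holds any voting interest in Lumen.
So before the transaction, Saoirse does not control Lumen.
After the purchase, Saoirse holds 54% of Lumen directly, and Sven's stake falls to 46%.
Saoirse holds 54% of Lumen, so Saoirse controls Lumen.
Saoirse did not control Lumen before and does after, so the clause is triggered.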